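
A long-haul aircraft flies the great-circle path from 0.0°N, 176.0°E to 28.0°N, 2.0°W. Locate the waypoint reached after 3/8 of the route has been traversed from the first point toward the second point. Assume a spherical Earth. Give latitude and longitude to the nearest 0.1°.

≈ 56.8°N, 170.2°E

From cos δ = sin φ₁ sin φ₂ + cos φ₁ cos φ₂ cos Δλ, the central angle is δ ≈ 2.652 rad (151.9°).
Interpolate at f = 3/8 with slerp weights a = sin((1−f)δ)/sin δ ≈ 2.118, b = sin(fδ)/sin δ ≈ 1.782.
p = a·p₁ + b·p₂ ≈ (-0.540, 0.093, 0.837); φ = arcsin(p_z) ≈ 56.79°, λ = atan2(p_y, p_x) ≈ 170.25°.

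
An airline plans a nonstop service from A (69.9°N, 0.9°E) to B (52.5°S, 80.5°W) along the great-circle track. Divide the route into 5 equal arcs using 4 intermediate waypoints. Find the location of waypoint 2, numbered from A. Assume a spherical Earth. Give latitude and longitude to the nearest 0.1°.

Write both endpoints as unit vectors p₁, p₂ with components (cos φ cos λ, cos φ sin λ, sin φ).
The central angle between the endpoints is δ = arccos(p₁·p₂) ≈ 2.366 rad (135.5°).
Interpolate at f = 2/5 with slerp weights a = sin((1−f)δ)/sin δ ≈ 1.411, b = sin(fδ)/sin δ ≈ 1.158.
p = a·p₁ + b·p₂ ≈ (0.601, -0.688, 0.407); φ = arcsin(p_z) ≈ 23.99°, λ = atan2(p_y, p_x) ≈ -48.84°.

≈ (24.0°N, 48.8°W)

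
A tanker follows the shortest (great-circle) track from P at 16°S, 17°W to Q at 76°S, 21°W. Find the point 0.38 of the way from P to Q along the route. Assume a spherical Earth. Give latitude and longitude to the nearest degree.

From cos δ = sin φ₁ sin φ₂ + cos φ₁ cos φ₂ cos Δλ, the central angle is δ ≈ 1.048 rad (60.0°).
Interpolate at f = 0.38 with slerp weights a = sin((1−f)δ)/sin δ ≈ 0.698, b = sin(fδ)/sin δ ≈ 0.448.
p = a·p₁ + b·p₂ ≈ (0.743, -0.235, -0.627); φ = arcsin(p_z) ≈ -38.81°, λ = atan2(p_y, p_x) ≈ -17.56°.

≈ 39°S, 18°W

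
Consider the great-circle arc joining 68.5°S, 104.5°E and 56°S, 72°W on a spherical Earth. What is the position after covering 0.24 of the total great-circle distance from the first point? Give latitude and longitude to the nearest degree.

Convert each endpoint to a unit vector on the sphere (x = cos φ cos λ, y = cos φ sin λ, z = sin φ).
The central angle between the endpoints is δ = arccos(p₁·p₂) ≈ 0.968 rad (55.5°).
Interpolate at f = 0.24 with slerp weights a = sin((1−f)δ)/sin δ ≈ 0.815, b = sin(fδ)/sin δ ≈ 0.280.
p = a·p₁ + b·p₂ ≈ (-0.026, 0.140, -0.990); φ = arcsin(p_z) ≈ -81.78°, λ = atan2(p_y, p_x) ≈ 100.67°.

≈ 82°S, 101°E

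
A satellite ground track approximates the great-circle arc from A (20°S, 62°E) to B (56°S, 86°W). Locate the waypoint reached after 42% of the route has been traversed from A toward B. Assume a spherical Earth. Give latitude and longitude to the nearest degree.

≈ (58°S, 40°E)

Write both endpoints as unit vectors p₁, p₂ with components (cos φ cos λ, cos φ sin λ, sin φ).
The central angle between the endpoints is δ = arccos(p₁·p₂) ≈ 1.734 rad (99.3°).
Interpolate at f = 0.42 with slerp weights a = sin((1−f)δ)/sin δ ≈ 0.856, b = sin(fδ)/sin δ ≈ 0.674.
p = a·p₁ + b·p₂ ≈ (0.404, 0.334, -0.852); φ = arcsin(p_z) ≈ -58.40°, λ = atan2(p_y, p_x) ≈ 39.58°.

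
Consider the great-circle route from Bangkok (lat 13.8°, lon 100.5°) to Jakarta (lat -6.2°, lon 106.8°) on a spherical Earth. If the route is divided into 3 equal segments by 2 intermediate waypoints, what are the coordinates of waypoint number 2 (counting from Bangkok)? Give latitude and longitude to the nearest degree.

From cos δ = sin φ₁ sin φ₂ + cos φ₁ cos φ₂ cos Δλ, the central angle is δ ≈ 0.366 rad (21.0°).
Interpolate at f = 2/3 with slerp weights a = sin((1−f)δ)/sin δ ≈ 0.340, b = sin(fδ)/sin δ ≈ 0.675.
p = a·p₁ + b·p₂ ≈ (-0.254, 0.967, 0.008); φ = arcsin(p_z) ≈ 0.47°, λ = atan2(p_y, p_x) ≈ 104.72°.

≈ lat 0°, lon 105°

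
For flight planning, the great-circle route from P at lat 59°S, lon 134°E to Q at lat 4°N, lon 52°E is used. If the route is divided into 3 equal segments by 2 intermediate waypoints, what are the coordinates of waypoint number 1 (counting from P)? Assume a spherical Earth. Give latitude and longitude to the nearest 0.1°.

≈ lat 44.8°S, lon 90.3°E

From cos δ = sin φ₁ sin φ₂ + cos φ₁ cos φ₂ cos Δλ, the central angle is δ ≈ 1.559 rad (89.3°).
Interpolate at f = 1/3 with slerp weights a = sin((1−f)δ)/sin δ ≈ 0.862, b = sin(fδ)/sin δ ≈ 0.497.
p = a·p₁ + b·p₂ ≈ (-0.003, 0.710, -0.704); φ = arcsin(p_z) ≈ -44.78°, λ = atan2(p_y, p_x) ≈ 90.28°.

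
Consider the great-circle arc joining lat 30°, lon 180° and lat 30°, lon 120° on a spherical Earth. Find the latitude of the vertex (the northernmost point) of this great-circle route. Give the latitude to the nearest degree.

≈ 34°

The great circle lies in the plane with unit normal n̂ = (p₁ × p₂)/|p₁ × p₂|.
Here n̂_z ≈ -0.832; the vertex latitude is φ_max = arccos|n̂_z| ≈ 33.7°.
Check via Clairaut: cos φ_max = |cos φ₁| · sin C = cos(30.0°)·sin(73.9°) ≈ 0.832, again giving ≈ 33.7°.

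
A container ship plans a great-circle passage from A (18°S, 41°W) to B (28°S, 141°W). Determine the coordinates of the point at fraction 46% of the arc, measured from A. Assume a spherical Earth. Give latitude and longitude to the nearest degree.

≈ (33°S, 84°W)

Convert each endpoint to a unit vector on the sphere (x = cos φ cos λ, y = cos φ sin λ, z = sin φ).
The central angle between the endpoints is δ = arccos(p₁·p₂) ≈ 1.572 rad (90.0°).
Interpolate at f = 0.46 with slerp weights a = sin((1−f)δ)/sin δ ≈ 0.750, b = sin(fδ)/sin δ ≈ 0.662.
p = a·p₁ + b·p₂ ≈ (0.085, -0.836, -0.542); φ = arcsin(p_z) ≈ -32.85°, λ = atan2(p_y, p_x) ≈ -84.22°.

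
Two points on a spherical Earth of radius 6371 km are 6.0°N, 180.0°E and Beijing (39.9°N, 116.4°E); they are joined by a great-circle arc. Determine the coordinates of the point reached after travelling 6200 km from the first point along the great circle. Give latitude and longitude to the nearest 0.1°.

Convert each endpoint to a unit vector on the sphere (x = cos φ cos λ, y = cos φ sin λ, z = sin φ).
The central angle between the endpoints is δ = arccos(p₁·p₂) ≈ 1.152 rad (66.0°). The total great-circle distance is δ·R ≈ 1.152 × 6371 ≈ 7342 km, so the target fraction is f = 6200/7342 ≈ 0.844.
Interpolate at f ≈ 0.844 with slerp weights a = sin((1−f)δ)/sin δ ≈ 0.195, b = sin(fδ)/sin δ ≈ 0.905.
p = a·p₁ + b·p₂ ≈ (-0.503, 0.622, 0.601); φ = arcsin(p_z) ≈ 36.92°, λ = atan2(p_y, p_x) ≈ 128.96°.

≈ 36.9°N, 129.0°E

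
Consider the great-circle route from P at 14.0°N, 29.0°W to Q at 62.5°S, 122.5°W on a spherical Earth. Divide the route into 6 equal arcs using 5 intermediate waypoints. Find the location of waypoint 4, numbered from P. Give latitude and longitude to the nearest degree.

Convert each endpoint to a unit vector on the sphere (x = cos φ cos λ, y = cos φ sin λ, z = sin φ).
The central angle between the endpoints is δ = arccos(p₁·p₂) ≈ 1.815 rad (104.0°).
Interpolate at f = 4/6 with slerp weights a = sin((1−f)δ)/sin δ ≈ 0.586, b = sin(fδ)/sin δ ≈ 0.964.
p = a·p₁ + b·p₂ ≈ (0.258, -0.651, -0.714); φ = arcsin(p_z) ≈ -45.52°, λ = atan2(p_y, p_x) ≈ -68.37°.

≈ 46°S, 68°W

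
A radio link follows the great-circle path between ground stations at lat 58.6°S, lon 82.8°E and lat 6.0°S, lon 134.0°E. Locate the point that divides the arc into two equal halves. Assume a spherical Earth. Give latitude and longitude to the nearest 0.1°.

≈ lat 34.7°S, lon 116.9°E

Convert each endpoint to a unit vector on the sphere (x = cos φ cos λ, y = cos φ sin λ, z = sin φ).
The central angle between the endpoints is δ = arccos(p₁·p₂) ≈ 1.144 rad (65.6°).
Interpolate at f = 1/2 with slerp weights a = sin((1−f)δ)/sin δ ≈ 0.595, b = sin(fδ)/sin δ ≈ 0.595.
p = a·p₁ + b·p₂ ≈ (-0.372, 0.733, -0.570); φ = arcsin(p_z) ≈ -34.73°, λ = atan2(p_y, p_x) ≈ 116.91°.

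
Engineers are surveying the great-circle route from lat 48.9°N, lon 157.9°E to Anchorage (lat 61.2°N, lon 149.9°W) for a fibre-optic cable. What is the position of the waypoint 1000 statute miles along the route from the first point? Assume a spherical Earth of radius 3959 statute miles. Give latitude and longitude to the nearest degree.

≈ lat 57°N, lon 178°E

Write both endpoints as unit vectors p₁, p₂ with components (cos φ cos λ, cos φ sin λ, sin φ).
The central angle between the endpoints is δ = arccos(p₁·p₂) ≈ 0.546 rad (31.3°). The total great-circle distance is δ·R ≈ 0.546 × 3959 ≈ 2163 mi, so the target fraction is f = 1000/2163 ≈ 0.462.
Interpolate at f ≈ 0.462 with slerp weights a = sin((1−f)δ)/sin δ ≈ 0.557, b = sin(fδ)/sin δ ≈ 0.481.
p = a·p₁ + b·p₂ ≈ (-0.540, 0.022, 0.841); φ = arcsin(p_z) ≈ 57.29°, λ = atan2(p_y, p_x) ≈ 177.71°.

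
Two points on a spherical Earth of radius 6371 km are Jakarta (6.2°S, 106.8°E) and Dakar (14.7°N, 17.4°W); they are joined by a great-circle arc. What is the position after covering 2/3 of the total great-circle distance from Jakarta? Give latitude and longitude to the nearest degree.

From cos δ = sin φ₁ sin φ₂ + cos φ₁ cos φ₂ cos Δλ, the central angle is δ ≈ 2.175 rad (124.6°).
Interpolate at f = 2/3 with slerp weights a = sin((1−f)δ)/sin δ ≈ 0.806, b = sin(fδ)/sin δ ≈ 1.206.
p = a·p₁ + b·p₂ ≈ (0.882, 0.418, 0.219); φ = arcsin(p_z) ≈ 12.65°, λ = atan2(p_y, p_x) ≈ 25.36°.

≈ 13°N, 25°E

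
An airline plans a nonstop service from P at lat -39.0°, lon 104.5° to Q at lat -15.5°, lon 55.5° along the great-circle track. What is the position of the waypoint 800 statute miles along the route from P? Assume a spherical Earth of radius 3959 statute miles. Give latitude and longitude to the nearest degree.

From cos δ = sin φ₁ sin φ₂ + cos φ₁ cos φ₂ cos Δλ, the central angle is δ ≈ 0.851 rad (48.7°). The total great-circle distance is δ·R ≈ 0.851 × 3959 ≈ 3368 mi, so the target fraction is f = 800/3368 ≈ 0.238.
Interpolate at f ≈ 0.238 with slerp weights a = sin((1−f)δ)/sin δ ≈ 0.804, b = sin(fδ)/sin δ ≈ 0.267.
p = a·p₁ + b·p₂ ≈ (-0.011, 0.817, -0.577); φ = arcsin(p_z) ≈ -35.24°, λ = atan2(p_y, p_x) ≈ 90.75°.

≈ lat -35°, lon 91°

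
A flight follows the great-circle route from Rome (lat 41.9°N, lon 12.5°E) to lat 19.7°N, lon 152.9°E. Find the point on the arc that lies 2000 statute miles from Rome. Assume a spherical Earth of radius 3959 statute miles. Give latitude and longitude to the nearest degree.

≈ lat 60°N, lon 50°E

From cos δ = sin φ₁ sin φ₂ + cos φ₁ cos φ₂ cos Δλ, the central angle is δ ≈ 1.891 rad (108.3°). The total great-circle distance is δ·R ≈ 1.891 × 3959 ≈ 7487 mi, so the target fraction is f = 2000/7487 ≈ 0.267.
Interpolate at f ≈ 0.267 with slerp weights a = sin((1−f)δ)/sin δ ≈ 1.036, b = sin(fδ)/sin δ ≈ 0.510.
p = a·p₁ + b·p₂ ≈ (0.325, 0.386, 0.863); φ = arcsin(p_z) ≈ 59.71°, λ = atan2(p_y, p_x) ≈ 49.85°.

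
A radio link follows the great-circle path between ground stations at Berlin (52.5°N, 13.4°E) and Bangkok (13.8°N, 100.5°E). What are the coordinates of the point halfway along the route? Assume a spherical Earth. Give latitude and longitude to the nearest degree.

≈ 41°N, 69°E

From cos δ = sin φ₁ sin φ₂ + cos φ₁ cos φ₂ cos Δλ, the central angle is δ ≈ 1.350 rad (77.3°).
Interpolate at f = 1/2 with slerp weights a = sin((1−f)δ)/sin δ ≈ 0.640, b = sin(fδ)/sin δ ≈ 0.640.
p = a·p₁ + b·p₂ ≈ (0.266, 0.702, 0.661); φ = arcsin(p_z) ≈ 41.36°, λ = atan2(p_y, p_x) ≈ 69.25°.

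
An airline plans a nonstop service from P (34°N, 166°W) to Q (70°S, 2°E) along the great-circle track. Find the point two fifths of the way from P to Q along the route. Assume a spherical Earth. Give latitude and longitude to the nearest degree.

Write both endpoints as unit vectors p₁, p₂ with components (cos φ cos λ, cos φ sin λ, sin φ).
The central angle between the endpoints is δ = arccos(p₁·p₂) ≈ 2.503 rad (143.4°).
Interpolate at f = 2/5 with slerp weights a = sin((1−f)δ)/sin δ ≈ 1.673, b = sin(fδ)/sin δ ≈ 1.412.
p = a·p₁ + b·p₂ ≈ (-0.863, -0.319, -0.392); φ = arcsin(p_z) ≈ -23.05°, λ = atan2(p_y, p_x) ≈ -159.73°.

≈ (23°S, 160°W)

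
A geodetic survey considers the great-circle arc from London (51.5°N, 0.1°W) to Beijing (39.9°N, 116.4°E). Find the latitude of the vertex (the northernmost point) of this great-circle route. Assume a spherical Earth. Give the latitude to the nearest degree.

≈ 63°N

The great circle lies in the plane with unit normal n̂ = (p₁ × p₂)/|p₁ × p₂|.
Here n̂_z ≈ +0.446; the vertex latitude is φ_max = arccos|n̂_z| ≈ 63.5°.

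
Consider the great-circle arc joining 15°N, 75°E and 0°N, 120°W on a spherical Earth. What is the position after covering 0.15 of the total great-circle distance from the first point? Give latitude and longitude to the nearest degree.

≈ 31°N, 95°E

The haversine formula gives a central angle δ ≈ 2.773 rad (158.9°) between the endpoints.
Interpolate at f = 0.15 with slerp weights a = sin((1−f)δ)/sin δ ≈ 1.963, b = sin(fδ)/sin δ ≈ 1.123.
p = a·p₁ + b·p₂ ≈ (-0.071, 0.858, 0.508); φ = arcsin(p_z) ≈ 30.53°, λ = atan2(p_y, p_x) ≈ 94.72°.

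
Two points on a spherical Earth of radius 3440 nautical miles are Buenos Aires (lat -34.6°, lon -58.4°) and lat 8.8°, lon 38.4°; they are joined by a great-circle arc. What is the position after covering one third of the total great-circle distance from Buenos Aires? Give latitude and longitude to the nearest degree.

Write both endpoints as unit vectors p₁, p₂ with components (cos φ cos λ, cos φ sin λ, sin φ).
The central angle between the endpoints is δ = arccos(p₁·p₂) ≈ 1.755 rad (100.6°).
Interpolate at f = 1/3 with slerp weights a = sin((1−f)δ)/sin δ ≈ 0.937, b = sin(fδ)/sin δ ≈ 0.562.
p = a·p₁ + b·p₂ ≈ (0.839, -0.312, -0.446); φ = arcsin(p_z) ≈ -26.48°, λ = atan2(p_y, p_x) ≈ -20.39°.

≈ lat -26°, lon -20°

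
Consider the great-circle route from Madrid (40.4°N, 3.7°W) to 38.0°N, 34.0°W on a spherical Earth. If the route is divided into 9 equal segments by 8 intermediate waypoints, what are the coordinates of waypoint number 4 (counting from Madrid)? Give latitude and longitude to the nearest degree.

Convert each endpoint to a unit vector on the sphere (x = cos φ cos λ, y = cos φ sin λ, z = sin φ).
The central angle between the endpoints is δ = arccos(p₁·p₂) ≈ 0.410 rad (23.5°).
Interpolate at f = 4/9 with slerp weights a = sin((1−f)δ)/sin δ ≈ 0.566, b = sin(fδ)/sin δ ≈ 0.455.
p = a·p₁ + b·p₂ ≈ (0.728, -0.228, 0.647); φ = arcsin(p_z) ≈ 40.32°, λ = atan2(p_y, p_x) ≈ -17.41°.

≈ 40°N, 17°W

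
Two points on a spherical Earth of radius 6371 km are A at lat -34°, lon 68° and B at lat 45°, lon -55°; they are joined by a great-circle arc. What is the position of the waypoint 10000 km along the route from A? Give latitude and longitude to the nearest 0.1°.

≈ lat 26.0°, lon -2.7°

The haversine formula gives a central angle δ ≈ 2.367 rad (135.6°) between the endpoints. The total great-circle distance is δ·R ≈ 2.367 × 6371 ≈ 15080 km, so the target fraction is f = 10000/15080 ≈ 0.663.
Interpolate at f ≈ 0.663 with slerp weights a = sin((1−f)δ)/sin δ ≈ 1.023, b = sin(fδ)/sin δ ≈ 1.430.
p = a·p₁ + b·p₂ ≈ (0.898, -0.042, 0.439); φ = arcsin(p_z) ≈ 26.03°, λ = atan2(p_y, p_x) ≈ -2.67°.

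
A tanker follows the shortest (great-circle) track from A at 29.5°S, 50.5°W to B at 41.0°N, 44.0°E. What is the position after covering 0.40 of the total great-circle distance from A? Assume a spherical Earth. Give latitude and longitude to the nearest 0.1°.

≈ 0.5°N, 15.6°W

Write both endpoints as unit vectors p₁, p₂ with components (cos φ cos λ, cos φ sin λ, sin φ).
The central angle between the endpoints is δ = arccos(p₁·p₂) ≈ 1.955 rad (112.0°).
Interpolate at f = 0.40 with slerp weights a = sin((1−f)δ)/sin δ ≈ 0.994, b = sin(fδ)/sin δ ≈ 0.760.
p = a·p₁ + b·p₂ ≈ (0.963, -0.269, 0.009); φ = arcsin(p_z) ≈ 0.51°, λ = atan2(p_y, p_x) ≈ -15.62°.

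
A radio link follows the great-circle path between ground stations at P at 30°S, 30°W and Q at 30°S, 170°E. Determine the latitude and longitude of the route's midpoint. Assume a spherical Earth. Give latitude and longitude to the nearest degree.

≈ 73°S, 110°W

The haversine formula gives a central angle δ ≈ 2.043 rad (117.1°) between the endpoints.
Interpolate at f = 1/2 with slerp weights a = sin((1−f)δ)/sin δ ≈ 0.958, b = sin(fδ)/sin δ ≈ 0.958.
p = a·p₁ + b·p₂ ≈ (-0.099, -0.271, -0.958); φ = arcsin(p_z) ≈ -73.26°, λ = atan2(p_y, p_x) ≈ -110.00°.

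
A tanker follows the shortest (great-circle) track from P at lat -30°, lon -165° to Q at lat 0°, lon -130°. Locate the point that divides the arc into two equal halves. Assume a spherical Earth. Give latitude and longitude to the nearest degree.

≈ lat -16°, lon -146°

Write both endpoints as unit vectors p₁, p₂ with components (cos φ cos λ, cos φ sin λ, sin φ).
The central angle between the endpoints is δ = arccos(p₁·p₂) ≈ 0.782 rad (44.8°).
Interpolate at f = 1/2 with slerp weights a = sin((1−f)δ)/sin δ ≈ 0.541, b = sin(fδ)/sin δ ≈ 0.541.
p = a·p₁ + b·p₂ ≈ (-0.800, -0.536, -0.270); φ = arcsin(p_z) ≈ -15.69°, λ = atan2(p_y, p_x) ≈ -146.20°.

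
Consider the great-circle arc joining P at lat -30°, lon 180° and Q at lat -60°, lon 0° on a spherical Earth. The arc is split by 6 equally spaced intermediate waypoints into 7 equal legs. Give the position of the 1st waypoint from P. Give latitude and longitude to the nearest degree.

Convert each endpoint to a unit vector on the sphere (x = cos φ cos λ, y = cos φ sin λ, z = sin φ).
The central angle between the endpoints is δ = arccos(p₁·p₂) ≈ 1.571 rad (90.0°).
Interpolate at f = 1/7 with slerp weights a = sin((1−f)δ)/sin δ ≈ 0.975, b = sin(fδ)/sin δ ≈ 0.223.
p = a·p₁ + b·p₂ ≈ (-0.733, 0.000, -0.680); φ = arcsin(p_z) ≈ -42.86°, λ = atan2(p_y, p_x) ≈ 180.00°.

≈ lat -43°, lon 180°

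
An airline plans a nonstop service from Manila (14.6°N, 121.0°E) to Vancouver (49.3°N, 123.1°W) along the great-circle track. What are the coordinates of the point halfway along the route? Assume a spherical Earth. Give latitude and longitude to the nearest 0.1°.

Convert each endpoint to a unit vector on the sphere (x = cos φ cos λ, y = cos φ sin λ, z = sin φ).
The central angle between the endpoints is δ = arccos(p₁·p₂) ≈ 1.655 rad (94.8°).
Interpolate at f = 1/2 with slerp weights a = sin((1−f)δ)/sin δ ≈ 0.739, b = sin(fδ)/sin δ ≈ 0.739.
p = a·p₁ + b·p₂ ≈ (-0.632, 0.209, 0.747); φ = arcsin(p_z) ≈ 48.29°, λ = atan2(p_y, p_x) ≈ 161.66°.

≈ 48.3°N, 161.7°E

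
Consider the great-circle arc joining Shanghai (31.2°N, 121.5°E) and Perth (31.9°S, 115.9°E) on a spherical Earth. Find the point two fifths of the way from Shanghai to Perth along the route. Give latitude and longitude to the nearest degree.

Write both endpoints as unit vectors p₁, p₂ with components (cos φ cos λ, cos φ sin λ, sin φ).
The central angle between the endpoints is δ = arccos(p₁·p₂) ≈ 1.105 rad (63.3°).
Interpolate at f = 2/5 with slerp weights a = sin((1−f)δ)/sin δ ≈ 0.689, b = sin(fδ)/sin δ ≈ 0.479.
p = a·p₁ + b·p₂ ≈ (-0.485, 0.868, 0.104); φ = arcsin(p_z) ≈ 5.96°, λ = atan2(p_y, p_x) ≈ 119.21°.

≈ 6°N, 119°E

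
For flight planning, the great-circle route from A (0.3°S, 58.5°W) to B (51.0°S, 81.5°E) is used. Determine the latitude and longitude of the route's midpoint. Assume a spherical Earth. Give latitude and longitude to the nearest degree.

Write both endpoints as unit vectors p₁, p₂ with components (cos φ cos λ, cos φ sin λ, sin φ).
The central angle between the endpoints is δ = arccos(p₁·p₂) ≈ 2.069 rad (118.6°).
Interpolate at f = 1/2 with slerp weights a = sin((1−f)δ)/sin δ ≈ 0.979, b = sin(fδ)/sin δ ≈ 0.979.
p = a·p₁ + b·p₂ ≈ (0.602, -0.225, -0.766); φ = arcsin(p_z) ≈ -49.97°, λ = atan2(p_y, p_x) ≈ -20.51°.

≈ (50°S, 21°W)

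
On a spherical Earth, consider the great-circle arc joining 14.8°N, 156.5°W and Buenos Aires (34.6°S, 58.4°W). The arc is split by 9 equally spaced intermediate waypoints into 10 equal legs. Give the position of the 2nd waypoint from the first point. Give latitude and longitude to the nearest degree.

≈ 3°N, 139°W

Convert each endpoint to a unit vector on the sphere (x = cos φ cos λ, y = cos φ sin λ, z = sin φ).
The central angle between the endpoints is δ = arccos(p₁·p₂) ≈ 1.831 rad (104.9°).
Interpolate at f = 2/10 with slerp weights a = sin((1−f)δ)/sin δ ≈ 1.029, b = sin(fδ)/sin δ ≈ 0.371.
p = a·p₁ + b·p₂ ≈ (-0.753, -0.656, 0.052); φ = arcsin(p_z) ≈ 3.01°, λ = atan2(p_y, p_x) ≈ -138.90°.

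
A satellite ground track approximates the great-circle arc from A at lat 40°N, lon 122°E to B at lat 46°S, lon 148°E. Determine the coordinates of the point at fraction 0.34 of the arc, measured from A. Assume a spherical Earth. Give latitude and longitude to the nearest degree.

The haversine formula gives a central angle δ ≈ 1.555 rad (89.1°) between the endpoints.
Interpolate at f = 0.34 with slerp weights a = sin((1−f)δ)/sin δ ≈ 0.855, b = sin(fδ)/sin δ ≈ 0.504.
p = a·p₁ + b·p₂ ≈ (-0.644, 0.741, 0.187); φ = arcsin(p_z) ≈ 10.78°, λ = atan2(p_y, p_x) ≈ 131.00°.

≈ lat 11°N, lon 131°E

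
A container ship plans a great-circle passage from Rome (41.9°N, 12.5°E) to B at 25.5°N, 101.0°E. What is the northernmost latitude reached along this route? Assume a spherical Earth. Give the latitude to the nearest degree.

≈ 45°N

The great circle lies in the plane with unit normal n̂ = (p₁ × p₂)/|p₁ × p₂|.
Here n̂_z ≈ +0.705; the vertex latitude is φ_max = arccos|n̂_z| ≈ 45.2°.
Check via Clairaut: cos φ_max = |cos φ₁| · sin C = cos(41.9°)·sin(71.3°) ≈ 0.705, again giving ≈ 45.2°.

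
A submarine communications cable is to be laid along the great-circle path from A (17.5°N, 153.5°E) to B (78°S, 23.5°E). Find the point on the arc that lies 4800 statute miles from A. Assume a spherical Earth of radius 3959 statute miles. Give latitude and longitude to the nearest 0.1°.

From cos δ = sin φ₁ sin φ₂ + cos φ₁ cos φ₂ cos Δλ, the central angle is δ ≈ 2.006 rad (114.9°). The total great-circle distance is δ·R ≈ 2.006 × 3959 ≈ 7942 mi, so the target fraction is f = 4800/7942 ≈ 0.604.
Interpolate at f ≈ 0.604 with slerp weights a = sin((1−f)δ)/sin δ ≈ 0.786, b = sin(fδ)/sin δ ≈ 1.033.
p = a·p₁ + b·p₂ ≈ (-0.474, 0.420, -0.774); φ = arcsin(p_z) ≈ -50.69°, λ = atan2(p_y, p_x) ≈ 138.45°.

≈ (50.7°S, 138.5°E)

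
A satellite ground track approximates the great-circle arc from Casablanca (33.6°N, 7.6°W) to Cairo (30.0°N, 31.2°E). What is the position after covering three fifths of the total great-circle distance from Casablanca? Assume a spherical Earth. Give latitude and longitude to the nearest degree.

≈ (33°N, 16°E)

Convert each endpoint to a unit vector on the sphere (x = cos φ cos λ, y = cos φ sin λ, z = sin φ).
The central angle between the endpoints is δ = arccos(p₁·p₂) ≈ 0.576 rad (33.0°).
Interpolate at f = 3/5 with slerp weights a = sin((1−f)δ)/sin δ ≈ 0.419, b = sin(fδ)/sin δ ≈ 0.622.
p = a·p₁ + b·p₂ ≈ (0.807, 0.233, 0.543); φ = arcsin(p_z) ≈ 32.89°, λ = atan2(p_y, p_x) ≈ 16.10°.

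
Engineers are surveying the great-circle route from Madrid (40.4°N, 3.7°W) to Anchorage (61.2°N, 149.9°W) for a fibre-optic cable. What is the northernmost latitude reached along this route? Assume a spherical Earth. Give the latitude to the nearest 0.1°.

≈ 77.8°N

The great circle lies in the plane with unit normal n̂ = (p₁ × p₂)/|p₁ × p₂|.
Here n̂_z ≈ -0.212; the vertex latitude is φ_max = arccos|n̂_z| ≈ 77.8°.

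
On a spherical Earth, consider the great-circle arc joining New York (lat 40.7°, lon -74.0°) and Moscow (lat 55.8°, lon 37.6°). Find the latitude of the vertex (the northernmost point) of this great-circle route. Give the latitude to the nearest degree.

≈ 65°

The great circle lies in the plane with unit normal n̂ = (p₁ × p₂)/|p₁ × p₂|.
Here n̂_z ≈ +0.429; the vertex latitude is φ_max = arccos|n̂_z| ≈ 64.6°.
Check via Clairaut: cos φ_max = |cos φ₁| · sin C = cos(40.7°)·sin(34.4°) ≈ 0.429, again giving ≈ 64.6°.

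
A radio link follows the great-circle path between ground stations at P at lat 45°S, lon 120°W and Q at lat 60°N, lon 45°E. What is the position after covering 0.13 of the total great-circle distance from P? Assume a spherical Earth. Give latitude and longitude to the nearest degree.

From cos δ = sin φ₁ sin φ₂ + cos φ₁ cos φ₂ cos Δλ, the central angle is δ ≈ 2.837 rad (162.5°).
Interpolate at f = 0.13 with slerp weights a = sin((1−f)δ)/sin δ ≈ 2.078, b = sin(fδ)/sin δ ≈ 1.201.
p = a·p₁ + b·p₂ ≈ (-0.310, -0.848, -0.430); φ = arcsin(p_z) ≈ -25.44°, λ = atan2(p_y, p_x) ≈ -110.09°.

≈ lat 25°S, lon 110°W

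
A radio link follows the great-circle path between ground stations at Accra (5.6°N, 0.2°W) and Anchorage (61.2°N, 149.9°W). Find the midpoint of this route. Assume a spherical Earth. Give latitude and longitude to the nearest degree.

From cos δ = sin φ₁ sin φ₂ + cos φ₁ cos φ₂ cos Δλ, the central angle is δ ≈ 1.905 rad (109.2°).
Interpolate at f = 1/2 with slerp weights a = sin((1−f)δ)/sin δ ≈ 0.863, b = sin(fδ)/sin δ ≈ 0.863.
p = a·p₁ + b·p₂ ≈ (0.499, -0.211, 0.840); φ = arcsin(p_z) ≈ 57.18°, λ = atan2(p_y, p_x) ≈ -22.96°.

≈ 57°N, 23°W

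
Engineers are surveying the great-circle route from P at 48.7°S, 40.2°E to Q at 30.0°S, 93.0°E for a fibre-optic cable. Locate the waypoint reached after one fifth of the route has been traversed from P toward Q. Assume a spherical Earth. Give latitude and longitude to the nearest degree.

From cos δ = sin φ₁ sin φ₂ + cos φ₁ cos φ₂ cos Δλ, the central angle is δ ≈ 0.765 rad (43.8°).
Interpolate at f = 1/5 with slerp weights a = sin((1−f)δ)/sin δ ≈ 0.830, b = sin(fδ)/sin δ ≈ 0.220.
p = a·p₁ + b·p₂ ≈ (0.408, 0.544, -0.733); φ = arcsin(p_z) ≈ -47.16°, λ = atan2(p_y, p_x) ≈ 53.10°.

≈ 47°S, 53°E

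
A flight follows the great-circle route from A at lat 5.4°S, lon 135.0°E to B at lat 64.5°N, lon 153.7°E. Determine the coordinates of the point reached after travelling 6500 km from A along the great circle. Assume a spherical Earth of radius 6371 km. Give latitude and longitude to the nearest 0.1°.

Convert each endpoint to a unit vector on the sphere (x = cos φ cos λ, y = cos φ sin λ, z = sin φ).
The central angle between the endpoints is δ = arccos(p₁·p₂) ≈ 1.244 rad (71.3°). The total great-circle distance is δ·R ≈ 1.244 × 6371 ≈ 7925 km, so the target fraction is f = 6500/7925 ≈ 0.820.
Interpolate at f ≈ 0.820 with slerp weights a = sin((1−f)δ)/sin δ ≈ 0.234, b = sin(fδ)/sin δ ≈ 0.900.
p = a·p₁ + b·p₂ ≈ (-0.512, 0.337, 0.790); φ = arcsin(p_z) ≈ 52.20°, λ = atan2(p_y, p_x) ≈ 146.69°.

≈ lat 52.2°N, lon 146.7°E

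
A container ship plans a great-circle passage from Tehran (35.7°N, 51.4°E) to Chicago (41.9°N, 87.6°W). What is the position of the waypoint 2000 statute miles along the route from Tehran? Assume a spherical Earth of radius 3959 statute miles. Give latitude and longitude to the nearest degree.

Write both endpoints as unit vectors p₁, p₂ with components (cos φ cos λ, cos φ sin λ, sin φ).
The central angle between the endpoints is δ = arccos(p₁·p₂) ≈ 1.637 rad (93.8°). The total great-circle distance is δ·R ≈ 1.637 × 3959 ≈ 6482 mi, so the target fraction is f = 2000/6482 ≈ 0.309.
Interpolate at f ≈ 0.309 with slerp weights a = sin((1−f)δ)/sin δ ≈ 0.907, b = sin(fδ)/sin δ ≈ 0.485.
p = a·p₁ + b·p₂ ≈ (0.475, 0.215, 0.853); φ = arcsin(p_z) ≈ 58.58°, λ = atan2(p_y, p_x) ≈ 24.38°.

≈ 59°N, 24°E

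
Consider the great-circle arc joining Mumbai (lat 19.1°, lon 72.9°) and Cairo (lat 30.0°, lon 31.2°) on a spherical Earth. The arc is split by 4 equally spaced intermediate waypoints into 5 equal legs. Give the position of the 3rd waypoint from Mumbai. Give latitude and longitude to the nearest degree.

Convert each endpoint to a unit vector on the sphere (x = cos φ cos λ, y = cos φ sin λ, z = sin φ).
The central angle between the endpoints is δ = arccos(p₁·p₂) ≈ 0.685 rad (39.2°).
Interpolate at f = 3/5 with slerp weights a = sin((1−f)δ)/sin δ ≈ 0.428, b = sin(fδ)/sin δ ≈ 0.631.
p = a·p₁ + b·p₂ ≈ (0.587, 0.670, 0.456); φ = arcsin(p_z) ≈ 27.11°, λ = atan2(p_y, p_x) ≈ 48.78°.

≈ lat 27°, lon 49°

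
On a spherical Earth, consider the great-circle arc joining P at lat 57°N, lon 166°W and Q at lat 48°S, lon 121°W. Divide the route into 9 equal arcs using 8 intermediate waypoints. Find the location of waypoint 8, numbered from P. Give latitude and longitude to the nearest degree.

Write both endpoints as unit vectors p₁, p₂ with components (cos φ cos λ, cos φ sin λ, sin φ).
The central angle between the endpoints is δ = arccos(p₁·p₂) ≈ 1.945 rad (111.4°).
Interpolate at f = 8/9 with slerp weights a = sin((1−f)δ)/sin δ ≈ 0.230, b = sin(fδ)/sin δ ≈ 1.061.
p = a·p₁ + b·p₂ ≈ (-0.487, -0.639, -0.595); φ = arcsin(p_z) ≈ -36.53°, λ = atan2(p_y, p_x) ≈ -127.34°.

≈ lat 37°S, lon 127°W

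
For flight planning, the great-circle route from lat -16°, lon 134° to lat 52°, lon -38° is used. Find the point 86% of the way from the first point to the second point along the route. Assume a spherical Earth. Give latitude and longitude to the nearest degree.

From cos δ = sin φ₁ sin φ₂ + cos φ₁ cos φ₂ cos Δλ, the central angle is δ ≈ 2.504 rad (143.4°).
Interpolate at f = 0.86 with slerp weights a = sin((1−f)δ)/sin δ ≈ 0.576, b = sin(fδ)/sin δ ≈ 1.402.
p = a·p₁ + b·p₂ ≈ (0.295, -0.133, 0.946); φ = arcsin(p_z) ≈ 71.10°, λ = atan2(p_y, p_x) ≈ -24.22°.

≈ lat 71°, lon -24°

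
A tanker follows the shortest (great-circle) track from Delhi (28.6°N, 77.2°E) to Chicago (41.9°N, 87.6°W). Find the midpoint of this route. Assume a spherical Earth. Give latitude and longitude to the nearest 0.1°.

The haversine formula gives a central angle δ ≈ 1.887 rad (108.1°) between the endpoints.
Interpolate at f = 1/2 with slerp weights a = sin((1−f)δ)/sin δ ≈ 0.852, b = sin(fδ)/sin δ ≈ 0.852.
p = a·p₁ + b·p₂ ≈ (0.192, 0.096, 0.977); φ = arcsin(p_z) ≈ 77.60°, λ = atan2(p_y, p_x) ≈ 26.50°.

≈ 77.6°N, 26.5°E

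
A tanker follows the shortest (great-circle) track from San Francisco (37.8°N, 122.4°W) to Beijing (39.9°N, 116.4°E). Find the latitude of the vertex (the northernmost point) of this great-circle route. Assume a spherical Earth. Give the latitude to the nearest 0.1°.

≈ 58.7°N

The great circle lies in the plane with unit normal n̂ = (p₁ × p₂)/|p₁ × p₂|.
Here n̂_z ≈ -0.520; the vertex latitude is φ_max = arccos|n̂_z| ≈ 58.7°.
Check via Clairaut: cos φ_max = |cos φ₁| · sin C = cos(37.8°)·sin(41.2°) ≈ 0.520, again giving ≈ 58.7°.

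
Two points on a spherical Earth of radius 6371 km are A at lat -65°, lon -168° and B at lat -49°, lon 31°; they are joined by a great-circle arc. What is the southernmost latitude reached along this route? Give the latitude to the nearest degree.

The great circle lies in the plane with unit normal n̂ = (p₁ × p₂)/|p₁ × p₂|.
Here n̂_z ≈ -0.100; the vertex latitude is φ_max = arccos|n̂_z| ≈ 84.3°.

≈ -84°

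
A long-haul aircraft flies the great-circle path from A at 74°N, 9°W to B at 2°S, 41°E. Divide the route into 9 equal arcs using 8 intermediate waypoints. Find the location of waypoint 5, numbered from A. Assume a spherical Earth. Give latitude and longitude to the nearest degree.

≈ 33°N, 32°E

Convert each endpoint to a unit vector on the sphere (x = cos φ cos λ, y = cos φ sin λ, z = sin φ).
The central angle between the endpoints is δ = arccos(p₁·p₂) ≈ 1.427 rad (81.7°).
Interpolate at f = 5/9 with slerp weights a = sin((1−f)δ)/sin δ ≈ 0.599, b = sin(fδ)/sin δ ≈ 0.720.
p = a·p₁ + b·p₂ ≈ (0.706, 0.446, 0.550); φ = arcsin(p_z) ≈ 33.39°, λ = atan2(p_y, p_x) ≈ 32.29°.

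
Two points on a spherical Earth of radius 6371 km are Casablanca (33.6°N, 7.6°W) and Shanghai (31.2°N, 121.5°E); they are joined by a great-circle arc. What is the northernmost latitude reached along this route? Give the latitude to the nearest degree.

≈ 56°N

The great circle lies in the plane with unit normal n̂ = (p₁ × p₂)/|p₁ × p₂|.
Here n̂_z ≈ +0.560; the vertex latitude is φ_max = arccos|n̂_z| ≈ 55.9°.
Check via Clairaut: cos φ_max = |cos φ₁| · sin C = cos(33.6°)·sin(42.3°) ≈ 0.560, again giving ≈ 55.9°.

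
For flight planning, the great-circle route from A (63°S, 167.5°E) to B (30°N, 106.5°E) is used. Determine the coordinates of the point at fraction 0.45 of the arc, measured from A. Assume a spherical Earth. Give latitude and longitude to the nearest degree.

≈ (24°S, 129°E)

Convert each endpoint to a unit vector on the sphere (x = cos φ cos λ, y = cos φ sin λ, z = sin φ).
The central angle between the endpoints is δ = arccos(p₁·p₂) ≈ 1.829 rad (104.8°).
Interpolate at f = 0.45 with slerp weights a = sin((1−f)δ)/sin δ ≈ 0.873, b = sin(fδ)/sin δ ≈ 0.758.
p = a·p₁ + b·p₂ ≈ (-0.574, 0.715, -0.399); φ = arcsin(p_z) ≈ -23.52°, λ = atan2(p_y, p_x) ≈ 128.72°.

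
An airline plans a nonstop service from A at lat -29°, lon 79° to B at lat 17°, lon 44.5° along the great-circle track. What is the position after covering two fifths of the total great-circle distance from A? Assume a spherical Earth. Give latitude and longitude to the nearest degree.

≈ lat -11°, lon 64°

Convert each endpoint to a unit vector on the sphere (x = cos φ cos λ, y = cos φ sin λ, z = sin φ).
The central angle between the endpoints is δ = arccos(p₁·p₂) ≈ 0.991 rad (56.8°).
Interpolate at f = 2/5 with slerp weights a = sin((1−f)δ)/sin δ ≈ 0.670, b = sin(fδ)/sin δ ≈ 0.462.
p = a·p₁ + b·p₂ ≈ (0.427, 0.884, -0.190); φ = arcsin(p_z) ≈ -10.94°, λ = atan2(p_y, p_x) ≈ 64.25°.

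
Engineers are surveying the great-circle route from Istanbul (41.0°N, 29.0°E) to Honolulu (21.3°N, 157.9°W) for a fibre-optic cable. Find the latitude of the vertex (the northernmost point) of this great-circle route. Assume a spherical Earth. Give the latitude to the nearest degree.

The great circle lies in the plane with unit normal n̂ = (p₁ × p₂)/|p₁ × p₂|.
Here n̂_z ≈ +0.095; the vertex latitude is φ_max = arccos|n̂_z| ≈ 84.5°.

≈ 85°N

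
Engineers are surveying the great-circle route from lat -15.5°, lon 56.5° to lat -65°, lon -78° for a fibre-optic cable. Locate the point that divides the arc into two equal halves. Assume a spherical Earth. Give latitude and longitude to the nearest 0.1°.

From cos δ = sin φ₁ sin φ₂ + cos φ₁ cos φ₂ cos Δλ, the central angle is δ ≈ 1.614 rad (92.5°).
Interpolate at f = 1/2 with slerp weights a = sin((1−f)δ)/sin δ ≈ 0.723, b = sin(fδ)/sin δ ≈ 0.723.
p = a·p₁ + b·p₂ ≈ (0.448, 0.282, -0.848); φ = arcsin(p_z) ≈ -58.03°, λ = atan2(p_y, p_x) ≈ 32.19°.

≈ lat -58.0°, lon 32.2°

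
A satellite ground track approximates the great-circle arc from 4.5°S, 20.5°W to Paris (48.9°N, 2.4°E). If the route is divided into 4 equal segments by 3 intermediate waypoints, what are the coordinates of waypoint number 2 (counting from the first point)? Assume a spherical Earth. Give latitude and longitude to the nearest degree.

The haversine formula gives a central angle δ ≈ 0.995 rad (57.0°) between the endpoints.
Interpolate at f = 2/4 with slerp weights a = sin((1−f)δ)/sin δ ≈ 0.569, b = sin(fδ)/sin δ ≈ 0.569.
p = a·p₁ + b·p₂ ≈ (0.905, -0.183, 0.384); φ = arcsin(p_z) ≈ 22.59°, λ = atan2(p_y, p_x) ≈ -11.43°.

≈ 23°N, 11°W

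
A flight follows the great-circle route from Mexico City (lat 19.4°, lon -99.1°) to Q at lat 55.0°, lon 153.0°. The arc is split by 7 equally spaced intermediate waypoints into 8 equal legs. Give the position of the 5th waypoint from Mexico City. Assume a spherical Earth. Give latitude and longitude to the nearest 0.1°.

≈ lat 55.8°, lon -149.9°

Write both endpoints as unit vectors p₁, p₂ with components (cos φ cos λ, cos φ sin λ, sin φ).
The central angle between the endpoints is δ = arccos(p₁·p₂) ≈ 1.465 rad (83.9°).
Interpolate at f = 5/8 with slerp weights a = sin((1−f)δ)/sin δ ≈ 0.525, b = sin(fδ)/sin δ ≈ 0.797.
p = a·p₁ + b·p₂ ≈ (-0.486, -0.281, 0.828); φ = arcsin(p_z) ≈ 55.85°, λ = atan2(p_y, p_x) ≈ -149.92°.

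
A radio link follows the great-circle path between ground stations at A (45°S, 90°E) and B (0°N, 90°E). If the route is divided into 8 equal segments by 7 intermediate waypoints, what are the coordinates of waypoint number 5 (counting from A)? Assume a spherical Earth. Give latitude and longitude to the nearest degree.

≈ (17°S, 90°E)

The haversine formula gives a central angle δ ≈ 0.785 rad (45.0°) between the endpoints.
Interpolate at f = 5/8 with slerp weights a = sin((1−f)δ)/sin δ ≈ 0.411, b = sin(fδ)/sin δ ≈ 0.667.
p = a·p₁ + b·p₂ ≈ (0.000, 0.957, -0.290); φ = arcsin(p_z) ≈ -16.87°, λ = atan2(p_y, p_x) ≈ 90.00°.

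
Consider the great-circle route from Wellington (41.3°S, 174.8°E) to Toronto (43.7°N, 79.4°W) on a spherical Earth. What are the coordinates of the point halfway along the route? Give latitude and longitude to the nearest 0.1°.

Write both endpoints as unit vectors p₁, p₂ with components (cos φ cos λ, cos φ sin λ, sin φ).
The central angle between the endpoints is δ = arccos(p₁·p₂) ≈ 2.219 rad (127.1°).
Interpolate at f = 1/2 with slerp weights a = sin((1−f)δ)/sin δ ≈ 1.123, b = sin(fδ)/sin δ ≈ 1.123.
p = a·p₁ + b·p₂ ≈ (-0.691, -0.722, 0.035); φ = arcsin(p_z) ≈ 1.99°, λ = atan2(p_y, p_x) ≈ -133.75°.

≈ (2.0°N, 133.8°W)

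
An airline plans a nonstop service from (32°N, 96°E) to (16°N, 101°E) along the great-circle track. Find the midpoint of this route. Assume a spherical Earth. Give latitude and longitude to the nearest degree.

≈ (24°N, 99°E)

Convert each endpoint to a unit vector on the sphere (x = cos φ cos λ, y = cos φ sin λ, z = sin φ).
The central angle between the endpoints is δ = arccos(p₁·p₂) ≈ 0.290 rad (16.6°).
Interpolate at f = 1/2 with slerp weights a = sin((1−f)δ)/sin δ ≈ 0.505, b = sin(fδ)/sin δ ≈ 0.505.
p = a·p₁ + b·p₂ ≈ (-0.137, 0.903, 0.407); φ = arcsin(p_z) ≈ 24.02°, λ = atan2(p_y, p_x) ≈ 98.66°.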